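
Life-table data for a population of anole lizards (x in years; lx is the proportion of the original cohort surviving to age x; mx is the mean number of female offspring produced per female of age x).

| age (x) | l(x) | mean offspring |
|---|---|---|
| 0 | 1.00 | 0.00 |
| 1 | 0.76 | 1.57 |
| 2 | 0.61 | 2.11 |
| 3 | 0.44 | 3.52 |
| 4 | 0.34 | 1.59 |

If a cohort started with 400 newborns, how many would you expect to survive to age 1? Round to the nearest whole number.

304

Expected survivors = N0 · l_1 = 400 × 0.76 = 304 → 304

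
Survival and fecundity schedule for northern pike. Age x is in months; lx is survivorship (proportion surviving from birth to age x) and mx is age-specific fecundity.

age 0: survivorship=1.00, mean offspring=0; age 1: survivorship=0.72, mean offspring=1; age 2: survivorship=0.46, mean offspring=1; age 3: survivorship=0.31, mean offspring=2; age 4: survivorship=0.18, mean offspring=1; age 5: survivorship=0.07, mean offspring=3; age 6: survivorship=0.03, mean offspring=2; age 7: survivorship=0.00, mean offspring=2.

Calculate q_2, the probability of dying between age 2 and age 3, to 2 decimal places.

0.33

q_2 = (l_2 − l_3) / l_2 = (0.46 − 0.31) / 0.46
     = 0.15 / 0.46 = 0.326087… → 0.33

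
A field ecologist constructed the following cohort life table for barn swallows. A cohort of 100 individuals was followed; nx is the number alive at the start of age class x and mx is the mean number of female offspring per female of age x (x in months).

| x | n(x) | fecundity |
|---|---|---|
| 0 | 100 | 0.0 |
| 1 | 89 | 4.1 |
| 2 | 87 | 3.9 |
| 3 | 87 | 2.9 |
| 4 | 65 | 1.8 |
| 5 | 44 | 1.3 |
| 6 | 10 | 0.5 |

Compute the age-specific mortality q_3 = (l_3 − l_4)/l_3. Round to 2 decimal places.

lx = nx/n0 = nx/100: 1, 0.89, 0.87, 0.87, 0.65, 0.44, 0.1
q_3 = (l_3 − l_4) / l_3 = (0.87 − 0.65) / 0.87
     = 0.22 / 0.87 = 0.252874… → 0.25

0.25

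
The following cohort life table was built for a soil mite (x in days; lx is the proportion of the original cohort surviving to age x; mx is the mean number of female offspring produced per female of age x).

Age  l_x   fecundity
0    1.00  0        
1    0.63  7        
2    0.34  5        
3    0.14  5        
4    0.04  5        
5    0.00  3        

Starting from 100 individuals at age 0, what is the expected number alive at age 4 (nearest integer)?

Expected survivors = N0 · l_4 = 100 × 0.04 = 4 → 4

4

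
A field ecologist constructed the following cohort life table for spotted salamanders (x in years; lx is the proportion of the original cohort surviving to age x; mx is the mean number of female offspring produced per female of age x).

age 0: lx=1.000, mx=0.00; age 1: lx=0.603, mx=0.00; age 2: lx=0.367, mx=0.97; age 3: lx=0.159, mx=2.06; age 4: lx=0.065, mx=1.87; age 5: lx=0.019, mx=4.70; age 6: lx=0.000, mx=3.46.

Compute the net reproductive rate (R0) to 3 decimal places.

lx·mx by age: 0, 0, 0.35599, 0.32754, 0.12155, 0.0893, 0
R0 = Σ lx·mx = 0.89438 → 0.894

0.894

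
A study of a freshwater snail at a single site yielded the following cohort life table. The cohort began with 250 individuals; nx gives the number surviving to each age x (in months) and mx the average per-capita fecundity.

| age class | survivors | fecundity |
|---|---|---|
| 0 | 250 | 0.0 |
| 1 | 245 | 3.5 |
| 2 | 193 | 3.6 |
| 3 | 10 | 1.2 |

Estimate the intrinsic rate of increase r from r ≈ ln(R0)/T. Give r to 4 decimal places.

lx = nx/n0 = nx/250: 1, 0.98, 0.772, 0.04
R0 = Σ lx·mx = 0 + 3.43 + 2.7792 + 0.048 = 6.2572
Σ x·lx·mx = 9.1324; T = 9.1324/6.2572 = 1.4595…
r ≈ ln(R0)/T = ln(6.2572)/1.4595… = 1.256409… → 1.2564

1.2564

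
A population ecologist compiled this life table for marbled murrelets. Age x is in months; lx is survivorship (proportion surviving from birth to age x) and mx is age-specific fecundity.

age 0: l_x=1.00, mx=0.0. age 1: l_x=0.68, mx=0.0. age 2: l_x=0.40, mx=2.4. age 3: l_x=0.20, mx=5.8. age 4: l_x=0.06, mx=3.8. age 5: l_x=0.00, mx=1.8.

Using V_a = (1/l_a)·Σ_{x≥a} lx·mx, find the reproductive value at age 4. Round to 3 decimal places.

3.800

lx·mx for x ≥ 4: 0.228, 0 → sum = 0.228
V_4 = 0.228 / l_4 = 0.228 / 0.06 = 3.8 → 3.800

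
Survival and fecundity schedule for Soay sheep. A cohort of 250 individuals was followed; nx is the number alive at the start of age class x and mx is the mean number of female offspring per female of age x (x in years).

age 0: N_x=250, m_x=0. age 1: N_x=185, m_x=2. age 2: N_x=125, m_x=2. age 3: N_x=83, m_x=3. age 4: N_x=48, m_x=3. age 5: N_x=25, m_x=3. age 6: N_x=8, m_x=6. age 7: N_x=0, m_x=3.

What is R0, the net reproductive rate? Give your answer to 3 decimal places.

4.544

lx = nx/n0 = nx/250: 1, 0.74, 0.5, 0.332, 0.192, 0.1, 0.032, 0
lx·mx by age: 0, 1.48, 1, 0.996, 0.576, 0.3, 0.192, 0
R0 = Σ lx·mx = 4.544 → 4.544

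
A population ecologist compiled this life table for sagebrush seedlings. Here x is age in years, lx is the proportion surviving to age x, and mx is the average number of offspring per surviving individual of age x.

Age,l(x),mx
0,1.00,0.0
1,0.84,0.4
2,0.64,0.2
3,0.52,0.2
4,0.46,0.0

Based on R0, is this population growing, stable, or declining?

declining

R0 = Σ lx·mx = 0 + 0.336 + 0.128 + 0.104 + 0 = 0.568
R0 < 1, so the population is declining.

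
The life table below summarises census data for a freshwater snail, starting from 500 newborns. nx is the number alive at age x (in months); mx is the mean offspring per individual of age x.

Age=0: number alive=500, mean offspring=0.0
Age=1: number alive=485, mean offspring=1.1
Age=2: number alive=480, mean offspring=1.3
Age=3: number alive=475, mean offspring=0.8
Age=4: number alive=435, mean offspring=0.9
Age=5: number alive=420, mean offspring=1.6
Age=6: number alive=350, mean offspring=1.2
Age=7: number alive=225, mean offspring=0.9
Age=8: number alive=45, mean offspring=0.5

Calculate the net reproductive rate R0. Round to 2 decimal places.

6.49

lx = nx/n0 = nx/500: 1, 0.97, 0.96, 0.95, 0.87, 0.84, 0.7, 0.45, 0.09
lx·mx by age: 0, 1.067, 1.248, 0.76, 0.783, 1.344, 0.84, 0.405, 0.045
R0 = Σ lx·mx = 6.492 → 6.49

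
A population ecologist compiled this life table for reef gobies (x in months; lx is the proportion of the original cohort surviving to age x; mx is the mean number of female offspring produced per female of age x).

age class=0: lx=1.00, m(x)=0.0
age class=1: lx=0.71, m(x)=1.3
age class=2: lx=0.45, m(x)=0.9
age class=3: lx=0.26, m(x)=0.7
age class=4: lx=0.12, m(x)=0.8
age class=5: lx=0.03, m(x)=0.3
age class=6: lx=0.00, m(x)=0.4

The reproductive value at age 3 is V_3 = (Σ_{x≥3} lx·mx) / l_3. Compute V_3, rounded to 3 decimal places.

1.104

lx·mx for x ≥ 3: 0.182, 0.096, 0.009, 0 → sum = 0.287
V_3 = 0.287 / l_3 = 0.287 / 0.26 = 1.103846… → 1.104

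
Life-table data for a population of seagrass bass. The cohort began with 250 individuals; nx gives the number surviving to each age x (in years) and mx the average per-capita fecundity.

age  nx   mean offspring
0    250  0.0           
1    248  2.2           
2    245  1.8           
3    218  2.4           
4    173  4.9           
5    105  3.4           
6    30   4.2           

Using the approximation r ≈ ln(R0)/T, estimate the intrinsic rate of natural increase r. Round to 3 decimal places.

0.773

lx = nx/n0 = nx/250: 1, 0.992, 0.98, 0.872, 0.692, 0.42, 0.12
R0 = Σ lx·mx = 0 + 2.1824 + 1.764 + 2.0928 + 3.3908 + 1.428 + 0.504 = 11.362
Σ x·lx·mx = 35.716; T = 35.716/11.362 = 3.14346…
r ≈ ln(R0)/T = ln(11.362)/3.14346… = 0.77312… → 0.773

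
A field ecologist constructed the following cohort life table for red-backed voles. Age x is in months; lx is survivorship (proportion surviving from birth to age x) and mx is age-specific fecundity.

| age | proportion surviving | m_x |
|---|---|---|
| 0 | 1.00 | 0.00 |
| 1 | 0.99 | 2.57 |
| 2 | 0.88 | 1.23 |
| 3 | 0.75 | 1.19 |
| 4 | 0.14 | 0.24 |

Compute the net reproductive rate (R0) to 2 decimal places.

4.55

lx·mx by age: 0, 2.5443, 1.0824, 0.8925, 0.0336
R0 = Σ lx·mx = 4.5528 → 4.55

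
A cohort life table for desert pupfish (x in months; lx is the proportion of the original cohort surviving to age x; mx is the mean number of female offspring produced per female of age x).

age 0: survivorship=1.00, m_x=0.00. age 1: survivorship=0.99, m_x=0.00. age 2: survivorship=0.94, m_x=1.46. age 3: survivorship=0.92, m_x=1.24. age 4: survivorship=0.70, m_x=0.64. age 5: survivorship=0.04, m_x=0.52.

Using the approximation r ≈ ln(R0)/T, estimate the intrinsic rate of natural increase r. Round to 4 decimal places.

0.4041

R0 = Σ lx·mx = 0 + 0 + 1.3724 + 1.1408 + 0.448 + 0.0208 = 2.982
Σ x·lx·mx = 8.0632; T = 8.0632/2.982 = 2.70396…
r ≈ ln(R0)/T = ln(2.982)/2.70396… = 0.404072… → 0.4041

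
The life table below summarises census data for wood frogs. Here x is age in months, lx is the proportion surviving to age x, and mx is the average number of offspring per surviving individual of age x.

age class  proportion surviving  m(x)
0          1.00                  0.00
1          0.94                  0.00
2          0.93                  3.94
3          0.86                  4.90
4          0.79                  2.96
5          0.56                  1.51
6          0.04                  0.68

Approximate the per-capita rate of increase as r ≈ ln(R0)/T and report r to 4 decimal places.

0.7914

R0 = Σ lx·mx = 0 + 0 + 3.6642 + 4.214 + 2.3384 + 0.8456 + 0.0272 = 11.0894
Σ x·lx·mx = 33.7152; T = 33.7152/11.0894 = 3.04031…
r ≈ ln(R0)/T = ln(11.0894)/3.04031… = 0.791364… → 0.7914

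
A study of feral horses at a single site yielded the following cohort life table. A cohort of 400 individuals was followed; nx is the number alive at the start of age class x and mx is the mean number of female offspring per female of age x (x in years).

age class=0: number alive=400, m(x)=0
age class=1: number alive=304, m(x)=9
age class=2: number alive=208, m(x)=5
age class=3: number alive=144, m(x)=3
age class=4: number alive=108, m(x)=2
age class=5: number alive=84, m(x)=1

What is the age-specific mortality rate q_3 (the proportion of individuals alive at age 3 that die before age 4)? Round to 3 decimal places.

lx = nx/n0 = nx/400: 1, 0.76, 0.52, 0.36, 0.27, 0.21
q_3 = (l_3 − l_4) / l_3 = (0.36 − 0.27) / 0.36
     = 0.09 / 0.36 = 0.25 → 0.250

0.250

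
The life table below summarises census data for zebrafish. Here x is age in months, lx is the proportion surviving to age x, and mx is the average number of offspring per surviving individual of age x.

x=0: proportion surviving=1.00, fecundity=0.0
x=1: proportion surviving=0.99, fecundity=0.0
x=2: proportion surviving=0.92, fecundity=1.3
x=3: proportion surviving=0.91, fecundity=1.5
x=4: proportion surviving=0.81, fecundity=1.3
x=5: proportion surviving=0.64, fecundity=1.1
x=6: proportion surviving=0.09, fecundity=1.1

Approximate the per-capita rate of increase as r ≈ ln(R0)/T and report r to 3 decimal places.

0.443

R0 = Σ lx·mx = 0 + 0 + 1.196 + 1.365 + 1.053 + 0.704 + 0.099 = 4.417
Σ x·lx·mx = 14.813; T = 14.813/4.417 = 3.35363…
r ≈ ln(R0)/T = ln(4.417)/3.35363… = 0.44294… → 0.443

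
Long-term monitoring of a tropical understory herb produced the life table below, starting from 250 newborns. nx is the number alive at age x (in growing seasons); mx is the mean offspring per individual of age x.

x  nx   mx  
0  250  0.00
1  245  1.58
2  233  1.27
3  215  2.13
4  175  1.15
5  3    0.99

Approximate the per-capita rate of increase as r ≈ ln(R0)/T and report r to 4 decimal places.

lx = nx/n0 = nx/250: 1, 0.98, 0.932, 0.86, 0.7, 0.012
R0 = Σ lx·mx = 0 + 1.5484 + 1.18364 + 1.8318 + 0.805 + 0.01188 = 5.38072
Σ x·lx·mx = 12.69048; T = 12.69048/5.38072 = 2.35851…
r ≈ ln(R0)/T = ln(5.38072)/2.35851… = 0.713511… → 0.7135

0.7135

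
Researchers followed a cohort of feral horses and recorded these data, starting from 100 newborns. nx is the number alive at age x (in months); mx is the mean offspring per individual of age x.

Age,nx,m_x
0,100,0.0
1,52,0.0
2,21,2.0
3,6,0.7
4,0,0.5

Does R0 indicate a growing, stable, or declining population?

lx = nx/n0 = nx/100: 1, 0.52, 0.21, 0.06, 0
R0 = Σ lx·mx = 0 + 0 + 0.42 + 0.042 + 0 = 0.462
R0 < 1, so the population is declining.

declining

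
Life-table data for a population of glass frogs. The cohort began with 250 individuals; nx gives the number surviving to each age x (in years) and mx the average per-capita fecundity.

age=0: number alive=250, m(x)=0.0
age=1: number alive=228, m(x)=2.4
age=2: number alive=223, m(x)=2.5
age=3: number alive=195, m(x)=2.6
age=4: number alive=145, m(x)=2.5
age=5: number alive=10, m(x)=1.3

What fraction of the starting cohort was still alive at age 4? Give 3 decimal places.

0.580

l_4 = n_4/n_0 = 145/250 = 0.58 → 0.580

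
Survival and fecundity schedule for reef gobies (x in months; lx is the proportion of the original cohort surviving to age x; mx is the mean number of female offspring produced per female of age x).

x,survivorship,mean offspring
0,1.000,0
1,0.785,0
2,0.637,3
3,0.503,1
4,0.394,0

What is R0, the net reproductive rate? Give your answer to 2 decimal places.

2.41

lx·mx by age: 0, 0, 1.911, 0.503, 0
R0 = Σ lx·mx = 2.414 → 2.41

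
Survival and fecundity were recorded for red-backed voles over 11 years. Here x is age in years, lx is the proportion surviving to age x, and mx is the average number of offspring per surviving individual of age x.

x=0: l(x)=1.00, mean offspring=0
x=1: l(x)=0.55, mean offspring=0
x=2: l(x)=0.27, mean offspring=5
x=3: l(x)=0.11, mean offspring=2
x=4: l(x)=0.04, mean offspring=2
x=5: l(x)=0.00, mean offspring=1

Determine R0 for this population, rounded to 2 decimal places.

lx·mx by age: 0, 0, 1.35, 0.22, 0.08, 0
R0 = Σ lx·mx = 1.65 → 1.65

1.65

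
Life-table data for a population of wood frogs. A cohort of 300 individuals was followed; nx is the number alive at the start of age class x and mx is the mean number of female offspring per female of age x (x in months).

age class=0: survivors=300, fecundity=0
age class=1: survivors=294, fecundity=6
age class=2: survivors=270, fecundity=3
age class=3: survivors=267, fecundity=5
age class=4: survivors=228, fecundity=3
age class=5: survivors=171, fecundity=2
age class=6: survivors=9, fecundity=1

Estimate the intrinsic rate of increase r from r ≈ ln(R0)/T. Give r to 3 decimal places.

1.165

lx = nx/n0 = nx/300: 1, 0.98, 0.9, 0.89, 0.76, 0.57, 0.03
R0 = Σ lx·mx = 0 + 5.88 + 2.7 + 4.45 + 2.28 + 1.14 + 0.03 = 16.48
Σ x·lx·mx = 39.63; T = 39.63/16.48 = 2.40473…
r ≈ ln(R0)/T = ln(16.48)/2.40473… = 1.16526… → 1.165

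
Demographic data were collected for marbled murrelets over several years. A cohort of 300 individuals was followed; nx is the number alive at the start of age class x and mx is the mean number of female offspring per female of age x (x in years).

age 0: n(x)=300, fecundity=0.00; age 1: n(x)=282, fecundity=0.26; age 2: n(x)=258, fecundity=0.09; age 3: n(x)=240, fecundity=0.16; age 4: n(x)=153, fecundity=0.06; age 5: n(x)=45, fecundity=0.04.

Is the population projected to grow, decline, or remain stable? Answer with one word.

declining

lx = nx/n0 = nx/300: 1, 0.94, 0.86, 0.8, 0.51, 0.15
R0 = Σ lx·mx = 0 + 0.2444 + 0.0774 + 0.128 + 0.0306 + 0.006 = 0.4864
R0 < 1, so the population is declining.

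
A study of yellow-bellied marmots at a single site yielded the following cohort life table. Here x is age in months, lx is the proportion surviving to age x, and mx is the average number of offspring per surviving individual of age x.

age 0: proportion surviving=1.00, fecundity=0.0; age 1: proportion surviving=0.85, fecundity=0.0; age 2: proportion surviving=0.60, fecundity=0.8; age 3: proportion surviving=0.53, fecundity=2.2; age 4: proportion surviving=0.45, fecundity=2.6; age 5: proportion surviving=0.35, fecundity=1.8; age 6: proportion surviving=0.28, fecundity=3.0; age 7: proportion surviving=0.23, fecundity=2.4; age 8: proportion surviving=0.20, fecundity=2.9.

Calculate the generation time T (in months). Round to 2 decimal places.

lx·mx: 0, 0, 0.48, 1.166, 1.17, 0.63, 0.84, 0.552, 0.58 → R0 = 5.418
x·lx·mx: 0, 0, 0.96, 3.498, 4.68, 3.15, 5.04, 3.864, 4.64 → Σ = 25.832
T = 25.832 / 5.418 = 4.767811… → 4.77

4.77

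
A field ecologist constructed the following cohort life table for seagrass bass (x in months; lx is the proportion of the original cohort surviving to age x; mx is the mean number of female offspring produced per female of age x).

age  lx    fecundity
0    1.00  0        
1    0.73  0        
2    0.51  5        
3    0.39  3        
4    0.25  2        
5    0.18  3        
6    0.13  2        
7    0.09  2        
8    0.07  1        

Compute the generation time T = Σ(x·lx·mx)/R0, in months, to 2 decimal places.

lx·mx: 0, 0, 2.55, 1.17, 0.5, 0.54, 0.26, 0.18, 0.07 → R0 = 5.27
x·lx·mx: 0, 0, 5.1, 3.51, 2, 2.7, 1.56, 1.26, 0.56 → Σ = 16.69
T = 16.69 / 5.27 = 3.166983… → 3.17

3.17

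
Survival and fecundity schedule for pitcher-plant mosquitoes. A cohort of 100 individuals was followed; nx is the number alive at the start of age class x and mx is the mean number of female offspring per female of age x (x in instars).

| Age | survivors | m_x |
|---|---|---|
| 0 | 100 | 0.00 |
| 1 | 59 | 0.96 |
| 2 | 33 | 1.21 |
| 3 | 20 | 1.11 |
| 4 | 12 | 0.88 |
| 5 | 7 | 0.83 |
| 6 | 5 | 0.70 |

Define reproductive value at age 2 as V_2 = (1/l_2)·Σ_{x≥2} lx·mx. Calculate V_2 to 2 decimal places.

lx = nx/n0 = nx/100: 1, 0.59, 0.33, 0.2, 0.12, 0.07, 0.05
lx·mx for x ≥ 2: 0.3993, 0.222, 0.1056, 0.0581, 0.035 → sum = 0.82
V_2 = 0.82 / l_2 = 0.82 / 0.33 = 2.484848… → 2.48

2.48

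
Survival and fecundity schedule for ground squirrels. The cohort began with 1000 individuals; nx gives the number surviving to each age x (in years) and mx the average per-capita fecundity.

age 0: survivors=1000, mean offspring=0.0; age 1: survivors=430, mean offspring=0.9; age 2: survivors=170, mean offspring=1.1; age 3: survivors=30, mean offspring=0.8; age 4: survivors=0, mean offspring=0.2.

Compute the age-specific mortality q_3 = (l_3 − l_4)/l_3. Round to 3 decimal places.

lx = nx/n0 = nx/1000: 1, 0.43, 0.17, 0.03, 0
q_3 = (l_3 − l_4) / l_3 = (0.03 − 0) / 0.03
     = 0.03 / 0.03 = 1 → 1.000

1.000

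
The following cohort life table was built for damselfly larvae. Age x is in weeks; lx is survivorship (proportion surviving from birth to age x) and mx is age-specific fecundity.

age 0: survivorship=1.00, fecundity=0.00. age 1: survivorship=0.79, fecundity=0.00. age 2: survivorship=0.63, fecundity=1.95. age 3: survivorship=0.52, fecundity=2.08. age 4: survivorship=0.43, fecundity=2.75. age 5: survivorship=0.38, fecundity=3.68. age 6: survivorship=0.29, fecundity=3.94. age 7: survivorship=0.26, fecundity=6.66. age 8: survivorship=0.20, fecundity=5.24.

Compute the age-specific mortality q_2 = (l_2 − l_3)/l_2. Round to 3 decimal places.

0.175

q_2 = (l_2 − l_3) / l_2 = (0.63 − 0.52) / 0.63
     = 0.11 / 0.63 = 0.174603… → 0.175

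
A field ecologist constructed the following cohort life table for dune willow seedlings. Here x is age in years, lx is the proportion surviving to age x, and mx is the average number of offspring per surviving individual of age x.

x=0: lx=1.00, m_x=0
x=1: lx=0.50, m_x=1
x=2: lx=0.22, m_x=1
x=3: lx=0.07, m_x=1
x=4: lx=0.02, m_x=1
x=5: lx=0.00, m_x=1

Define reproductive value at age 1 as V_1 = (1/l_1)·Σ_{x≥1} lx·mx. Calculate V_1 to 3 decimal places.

1.620

lx·mx for x ≥ 1: 0.5, 0.22, 0.07, 0.02, 0 → sum = 0.81
V_1 = 0.81 / l_1 = 0.81 / 0.5 = 1.62 → 1.620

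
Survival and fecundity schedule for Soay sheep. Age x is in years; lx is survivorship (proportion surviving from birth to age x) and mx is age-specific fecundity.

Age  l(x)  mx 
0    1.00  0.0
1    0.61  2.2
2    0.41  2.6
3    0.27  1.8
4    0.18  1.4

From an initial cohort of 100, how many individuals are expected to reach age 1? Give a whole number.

Expected survivors = N0 · l_1 = 100 × 0.61 = 61 → 61

61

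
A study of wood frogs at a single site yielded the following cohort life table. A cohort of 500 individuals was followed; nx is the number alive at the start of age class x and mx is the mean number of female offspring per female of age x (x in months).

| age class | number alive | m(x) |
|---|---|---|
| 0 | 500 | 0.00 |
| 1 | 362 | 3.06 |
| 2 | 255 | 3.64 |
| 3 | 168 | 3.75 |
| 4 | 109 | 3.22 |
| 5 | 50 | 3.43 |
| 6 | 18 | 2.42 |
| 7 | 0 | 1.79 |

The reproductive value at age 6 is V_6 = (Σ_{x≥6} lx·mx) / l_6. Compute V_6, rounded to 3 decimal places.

lx = nx/n0 = nx/500: 1, 0.724, 0.51, 0.336, 0.218, 0.1, 0.036, 0
lx·mx for x ≥ 6: 0.08712, 0 → sum = 0.08712
V_6 = 0.08712 / l_6 = 0.08712 / 0.036 = 2.42 → 2.420

2.420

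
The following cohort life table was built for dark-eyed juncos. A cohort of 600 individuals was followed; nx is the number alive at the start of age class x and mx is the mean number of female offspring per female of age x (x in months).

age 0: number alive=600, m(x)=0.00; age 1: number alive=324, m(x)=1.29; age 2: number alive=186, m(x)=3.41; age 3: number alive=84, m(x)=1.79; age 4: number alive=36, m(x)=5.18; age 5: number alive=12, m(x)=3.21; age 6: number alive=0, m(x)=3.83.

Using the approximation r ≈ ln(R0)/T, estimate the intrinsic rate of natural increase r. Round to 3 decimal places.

lx = nx/n0 = nx/600: 1, 0.54, 0.31, 0.14, 0.06, 0.02, 0
R0 = Σ lx·mx = 0 + 0.6966 + 1.0571 + 0.2506 + 0.3108 + 0.0642 + 0 = 2.3793
Σ x·lx·mx = 5.1268; T = 5.1268/2.3793 = 2.15475…
r ≈ ln(R0)/T = ln(2.3793)/2.15475… = 0.40228… → 0.402

0.402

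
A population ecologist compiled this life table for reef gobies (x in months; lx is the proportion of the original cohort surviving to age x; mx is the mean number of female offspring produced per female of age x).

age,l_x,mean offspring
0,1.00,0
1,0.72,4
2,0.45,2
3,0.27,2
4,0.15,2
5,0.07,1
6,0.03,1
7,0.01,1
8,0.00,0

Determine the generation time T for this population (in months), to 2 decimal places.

lx·mx: 0, 2.88, 0.9, 0.54, 0.3, 0.07, 0.03, 0.01, 0 → R0 = 4.73
x·lx·mx: 0, 2.88, 1.8, 1.62, 1.2, 0.35, 0.18, 0.07, 0 → Σ = 8.1
T = 8.1 / 4.73 = 1.712474… → 1.71

1.71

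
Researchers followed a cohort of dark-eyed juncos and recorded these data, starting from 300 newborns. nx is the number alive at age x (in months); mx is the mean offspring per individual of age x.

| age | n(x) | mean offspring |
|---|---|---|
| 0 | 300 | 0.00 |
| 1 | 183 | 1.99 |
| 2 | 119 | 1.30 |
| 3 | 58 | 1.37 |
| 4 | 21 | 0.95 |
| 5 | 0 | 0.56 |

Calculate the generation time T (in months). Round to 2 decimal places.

lx = nx/n0 = nx/300: 1, 0.61, 0.39667…, 0.19333…, 0.07, 0
lx·mx: 0, 1.2139, 0.515667…, 0.264867…, 0.0665, 0 → R0 = 2.060933…
x·lx·mx: 0, 1.2139, 1.031333…, 0.7946…, 0.266, 0 → Σ = 3.305833…
T = 3.305833… / 2.060933… = 1.604047… → 1.60

1.60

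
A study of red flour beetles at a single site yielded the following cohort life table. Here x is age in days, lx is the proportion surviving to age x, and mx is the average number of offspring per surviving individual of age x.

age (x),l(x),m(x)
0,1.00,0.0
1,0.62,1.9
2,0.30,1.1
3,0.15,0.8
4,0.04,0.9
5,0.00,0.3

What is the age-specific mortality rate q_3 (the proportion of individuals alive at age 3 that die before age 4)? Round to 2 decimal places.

0.73

q_3 = (l_3 − l_4) / l_3 = (0.15 − 0.04) / 0.15
     = 0.11 / 0.15 = 0.733333… → 0.73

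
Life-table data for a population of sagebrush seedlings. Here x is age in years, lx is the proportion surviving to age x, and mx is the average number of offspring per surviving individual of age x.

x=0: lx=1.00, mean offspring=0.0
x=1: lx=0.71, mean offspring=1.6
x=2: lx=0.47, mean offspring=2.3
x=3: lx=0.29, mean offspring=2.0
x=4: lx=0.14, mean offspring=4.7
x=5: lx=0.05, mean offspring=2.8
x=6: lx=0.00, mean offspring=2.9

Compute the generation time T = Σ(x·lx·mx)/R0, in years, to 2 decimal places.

lx·mx: 0, 1.136, 1.081, 0.58, 0.658, 0.14, 0 → R0 = 3.595
x·lx·mx: 0, 1.136, 2.162, 1.74, 2.632, 0.7, 0 → Σ = 8.37
T = 8.37 / 3.595 = 2.328234… → 2.33

2.33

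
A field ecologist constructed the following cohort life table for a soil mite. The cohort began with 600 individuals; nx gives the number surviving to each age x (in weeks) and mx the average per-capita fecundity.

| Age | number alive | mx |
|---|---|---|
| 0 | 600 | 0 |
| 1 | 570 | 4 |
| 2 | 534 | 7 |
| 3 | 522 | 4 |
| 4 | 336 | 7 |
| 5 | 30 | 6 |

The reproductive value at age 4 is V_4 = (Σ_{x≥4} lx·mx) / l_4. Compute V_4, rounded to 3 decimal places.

7.536

lx = nx/n0 = nx/600: 1, 0.95, 0.89, 0.87, 0.56, 0.05
lx·mx for x ≥ 4: 3.92, 0.3 → sum = 4.22
V_4 = 4.22 / l_4 = 4.22 / 0.56 = 7.535714… → 7.536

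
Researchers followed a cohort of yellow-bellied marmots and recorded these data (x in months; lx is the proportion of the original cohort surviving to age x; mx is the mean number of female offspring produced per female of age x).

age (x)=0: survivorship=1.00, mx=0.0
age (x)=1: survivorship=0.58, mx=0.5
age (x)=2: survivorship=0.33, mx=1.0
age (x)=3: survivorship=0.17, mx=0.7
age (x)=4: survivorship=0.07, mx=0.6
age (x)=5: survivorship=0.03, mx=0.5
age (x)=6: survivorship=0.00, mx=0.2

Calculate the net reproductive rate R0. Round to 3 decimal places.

0.796

lx·mx by age: 0, 0.29, 0.33, 0.119, 0.042, 0.015, 0
R0 = Σ lx·mx = 0.796 → 0.796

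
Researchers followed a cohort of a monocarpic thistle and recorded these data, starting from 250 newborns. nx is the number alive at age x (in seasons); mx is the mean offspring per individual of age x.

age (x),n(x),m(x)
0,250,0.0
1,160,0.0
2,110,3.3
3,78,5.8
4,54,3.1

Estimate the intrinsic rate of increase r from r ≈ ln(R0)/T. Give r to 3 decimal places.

lx = nx/n0 = nx/250: 1, 0.64, 0.44, 0.312, 0.216
R0 = Σ lx·mx = 0 + 0 + 1.452 + 1.8096 + 0.6696 = 3.9312
Σ x·lx·mx = 11.0112; T = 11.0112/3.9312 = 2.80098…
r ≈ ln(R0)/T = ln(3.9312)/2.80098… = 0.48874… → 0.489

0.489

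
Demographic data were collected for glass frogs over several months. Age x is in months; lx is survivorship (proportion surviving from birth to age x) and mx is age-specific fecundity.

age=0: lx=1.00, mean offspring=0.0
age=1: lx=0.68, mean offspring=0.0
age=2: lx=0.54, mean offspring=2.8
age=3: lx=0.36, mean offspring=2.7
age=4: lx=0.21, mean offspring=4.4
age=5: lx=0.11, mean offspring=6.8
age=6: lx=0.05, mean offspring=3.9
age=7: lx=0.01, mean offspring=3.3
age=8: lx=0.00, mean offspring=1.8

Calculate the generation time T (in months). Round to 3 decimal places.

3.371

lx·mx: 0, 0, 1.512, 0.972, 0.924, 0.748, 0.195, 0.033, 0 → R0 = 4.384
x·lx·mx: 0, 0, 3.024, 2.916, 3.696, 3.74, 1.17, 0.231, 0 → Σ = 14.777
T = 14.777 / 4.384 = 3.370666… → 3.371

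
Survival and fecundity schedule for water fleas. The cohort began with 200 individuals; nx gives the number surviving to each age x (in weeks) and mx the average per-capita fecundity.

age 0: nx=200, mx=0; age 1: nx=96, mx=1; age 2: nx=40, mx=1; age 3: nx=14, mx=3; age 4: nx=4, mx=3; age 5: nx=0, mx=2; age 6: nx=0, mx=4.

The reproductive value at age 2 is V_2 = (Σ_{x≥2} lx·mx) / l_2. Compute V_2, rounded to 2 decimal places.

2.35

lx = nx/n0 = nx/200: 1, 0.48, 0.2, 0.07, 0.02, 0, 0
lx·mx for x ≥ 2: 0.2, 0.21, 0.06, 0, 0 → sum = 0.47
V_2 = 0.47 / l_2 = 0.47 / 0.2 = 2.35 → 2.35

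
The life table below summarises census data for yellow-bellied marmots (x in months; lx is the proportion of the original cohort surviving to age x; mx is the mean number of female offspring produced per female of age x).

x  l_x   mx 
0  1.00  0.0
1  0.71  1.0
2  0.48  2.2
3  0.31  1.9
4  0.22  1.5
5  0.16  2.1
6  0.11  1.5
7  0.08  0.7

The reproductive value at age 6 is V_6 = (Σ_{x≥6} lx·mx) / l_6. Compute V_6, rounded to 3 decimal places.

2.009

lx·mx for x ≥ 6: 0.165, 0.056 → sum = 0.221
V_6 = 0.221 / l_6 = 0.221 / 0.11 = 2.009091… → 2.009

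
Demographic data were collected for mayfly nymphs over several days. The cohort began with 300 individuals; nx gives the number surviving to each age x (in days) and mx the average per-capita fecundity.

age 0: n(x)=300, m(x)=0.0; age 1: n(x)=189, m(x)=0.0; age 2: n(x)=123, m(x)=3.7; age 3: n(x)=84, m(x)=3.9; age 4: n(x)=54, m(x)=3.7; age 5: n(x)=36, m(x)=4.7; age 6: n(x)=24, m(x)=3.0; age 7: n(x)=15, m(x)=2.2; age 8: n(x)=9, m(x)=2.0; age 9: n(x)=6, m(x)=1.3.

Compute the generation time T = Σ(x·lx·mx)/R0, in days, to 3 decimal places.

lx = nx/n0 = nx/300: 1, 0.63, 0.41, 0.28, 0.18, 0.12, 0.08, 0.05, 0.03, 0.02
lx·mx: 0, 0, 1.517, 1.092, 0.666, 0.564, 0.24, 0.11, 0.06, 0.026 → R0 = 4.275
x·lx·mx: 0, 0, 3.034, 3.276, 2.664, 2.82, 1.44, 0.77, 0.48, 0.234 → Σ = 14.718
T = 14.718 / 4.275 = 3.442807… → 3.443

3.443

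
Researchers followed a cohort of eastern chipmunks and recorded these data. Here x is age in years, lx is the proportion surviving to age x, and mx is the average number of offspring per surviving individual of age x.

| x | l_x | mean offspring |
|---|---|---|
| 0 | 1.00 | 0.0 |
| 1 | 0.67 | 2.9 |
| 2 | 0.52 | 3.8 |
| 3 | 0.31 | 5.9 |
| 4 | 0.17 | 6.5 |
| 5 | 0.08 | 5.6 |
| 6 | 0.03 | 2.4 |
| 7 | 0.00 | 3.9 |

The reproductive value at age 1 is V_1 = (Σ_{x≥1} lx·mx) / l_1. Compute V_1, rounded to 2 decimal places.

11.00

lx·mx for x ≥ 1: 1.943, 1.976, 1.829, 1.105, 0.448, 0.072, 0 → sum = 7.373
V_1 = 7.373 / l_1 = 7.373 / 0.67 = 11.004478… → 11.00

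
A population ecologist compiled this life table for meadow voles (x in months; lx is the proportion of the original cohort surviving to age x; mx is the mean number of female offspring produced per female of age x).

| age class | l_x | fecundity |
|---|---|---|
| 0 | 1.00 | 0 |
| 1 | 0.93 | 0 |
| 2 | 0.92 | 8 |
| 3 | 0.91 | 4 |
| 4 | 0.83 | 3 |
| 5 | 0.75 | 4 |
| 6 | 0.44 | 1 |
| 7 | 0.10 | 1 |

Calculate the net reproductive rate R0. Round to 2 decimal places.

17.03

lx·mx by age: 0, 0, 7.36, 3.64, 2.49, 3, 0.44, 0.1
R0 = Σ lx·mx = 17.03 → 17.03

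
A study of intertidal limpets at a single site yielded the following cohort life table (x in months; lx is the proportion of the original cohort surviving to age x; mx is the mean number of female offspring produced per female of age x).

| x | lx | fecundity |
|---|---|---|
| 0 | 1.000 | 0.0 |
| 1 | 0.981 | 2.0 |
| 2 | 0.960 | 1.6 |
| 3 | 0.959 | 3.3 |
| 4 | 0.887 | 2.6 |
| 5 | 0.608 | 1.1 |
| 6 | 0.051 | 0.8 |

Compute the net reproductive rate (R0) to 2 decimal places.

lx·mx by age: 0, 1.962, 1.536, 3.1647, 2.3062, 0.6688, 0.0408
R0 = Σ lx·mx = 9.6785 → 9.68

9.68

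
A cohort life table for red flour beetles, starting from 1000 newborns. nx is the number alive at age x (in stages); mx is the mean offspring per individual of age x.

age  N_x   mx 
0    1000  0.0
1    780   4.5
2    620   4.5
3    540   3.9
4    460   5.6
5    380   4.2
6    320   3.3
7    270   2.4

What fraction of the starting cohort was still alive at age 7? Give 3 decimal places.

l_7 = n_7/n_0 = 270/1000 = 0.27 → 0.270

0.270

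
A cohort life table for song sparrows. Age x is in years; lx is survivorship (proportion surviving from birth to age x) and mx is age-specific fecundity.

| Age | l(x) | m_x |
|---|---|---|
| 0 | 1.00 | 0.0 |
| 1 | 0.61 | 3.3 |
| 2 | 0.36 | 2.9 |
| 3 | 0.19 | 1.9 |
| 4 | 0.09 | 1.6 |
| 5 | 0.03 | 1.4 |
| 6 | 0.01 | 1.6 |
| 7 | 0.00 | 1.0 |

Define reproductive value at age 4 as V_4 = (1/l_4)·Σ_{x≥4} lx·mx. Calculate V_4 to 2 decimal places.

lx·mx for x ≥ 4: 0.144, 0.042, 0.016, 0 → sum = 0.202
V_4 = 0.202 / l_4 = 0.202 / 0.09 = 2.244444… → 2.24

2.24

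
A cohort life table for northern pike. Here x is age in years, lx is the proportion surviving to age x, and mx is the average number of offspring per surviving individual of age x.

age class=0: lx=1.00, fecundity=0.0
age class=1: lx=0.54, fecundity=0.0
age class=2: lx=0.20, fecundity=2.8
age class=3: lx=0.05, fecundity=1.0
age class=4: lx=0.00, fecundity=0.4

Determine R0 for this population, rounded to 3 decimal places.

0.610

lx·mx by age: 0, 0, 0.56, 0.05, 0
R0 = Σ lx·mx = 0.61 → 0.610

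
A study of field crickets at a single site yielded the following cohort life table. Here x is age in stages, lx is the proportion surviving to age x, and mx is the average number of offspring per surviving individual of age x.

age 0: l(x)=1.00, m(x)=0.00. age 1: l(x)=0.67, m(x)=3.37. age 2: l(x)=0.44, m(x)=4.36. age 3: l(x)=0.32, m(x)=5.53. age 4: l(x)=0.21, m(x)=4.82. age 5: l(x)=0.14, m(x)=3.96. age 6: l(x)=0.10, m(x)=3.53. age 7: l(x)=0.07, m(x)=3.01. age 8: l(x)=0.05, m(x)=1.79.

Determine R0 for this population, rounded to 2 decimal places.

8.17

lx·mx by age: 0, 2.2579, 1.9184, 1.7696, 1.0122, 0.5544, 0.353, 0.2107, 0.0895
R0 = Σ lx·mx = 8.1657 → 8.17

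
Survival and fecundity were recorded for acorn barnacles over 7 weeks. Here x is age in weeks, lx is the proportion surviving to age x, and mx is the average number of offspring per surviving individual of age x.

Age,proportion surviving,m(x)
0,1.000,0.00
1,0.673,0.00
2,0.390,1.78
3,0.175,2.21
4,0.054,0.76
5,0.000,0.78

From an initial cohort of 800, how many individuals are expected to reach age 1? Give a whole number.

538

Expected survivors = N0 · l_1 = 800 × 0.673 = 538.4 → 538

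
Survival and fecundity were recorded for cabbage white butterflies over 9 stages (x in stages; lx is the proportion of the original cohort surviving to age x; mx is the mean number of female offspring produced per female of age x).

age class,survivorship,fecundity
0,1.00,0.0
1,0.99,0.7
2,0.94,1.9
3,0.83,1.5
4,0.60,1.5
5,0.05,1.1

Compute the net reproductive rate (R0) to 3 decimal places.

4.679

lx·mx by age: 0, 0.693, 1.786, 1.245, 0.9, 0.055
R0 = Σ lx·mx = 4.679 → 4.679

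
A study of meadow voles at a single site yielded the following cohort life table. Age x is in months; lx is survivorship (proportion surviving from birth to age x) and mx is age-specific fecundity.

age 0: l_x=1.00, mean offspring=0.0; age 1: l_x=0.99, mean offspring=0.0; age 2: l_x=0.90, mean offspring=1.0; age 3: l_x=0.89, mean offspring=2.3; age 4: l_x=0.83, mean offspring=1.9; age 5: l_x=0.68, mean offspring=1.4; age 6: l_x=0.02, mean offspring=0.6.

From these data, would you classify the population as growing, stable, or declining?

R0 = Σ lx·mx = 0 + 0 + 0.9 + 2.047 + 1.577 + 0.952 + 0.012 = 5.488
R0 > 1, so the population is growing.

growing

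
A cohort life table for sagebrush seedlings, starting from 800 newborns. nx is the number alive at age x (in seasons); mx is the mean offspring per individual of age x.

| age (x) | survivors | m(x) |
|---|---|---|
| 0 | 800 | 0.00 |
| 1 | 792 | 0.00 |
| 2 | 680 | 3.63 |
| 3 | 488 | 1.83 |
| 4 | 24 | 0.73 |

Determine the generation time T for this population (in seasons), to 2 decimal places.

lx = nx/n0 = nx/800: 1, 0.99, 0.85, 0.61, 0.03
lx·mx: 0, 0, 3.0855, 1.1163, 0.0219 → R0 = 4.2237
x·lx·mx: 0, 0, 6.171, 3.3489, 0.0876 → Σ = 9.6075
T = 9.6075 / 4.2237 = 2.274664… → 2.27

2.27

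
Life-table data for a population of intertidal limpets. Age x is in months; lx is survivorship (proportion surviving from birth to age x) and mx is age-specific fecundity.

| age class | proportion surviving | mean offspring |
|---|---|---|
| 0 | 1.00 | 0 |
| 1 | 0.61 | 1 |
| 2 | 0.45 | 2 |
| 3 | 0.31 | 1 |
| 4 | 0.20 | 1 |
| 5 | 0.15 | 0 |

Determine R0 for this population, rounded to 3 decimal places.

2.020

lx·mx by age: 0, 0.61, 0.9, 0.31, 0.2, 0
R0 = Σ lx·mx = 2.02 → 2.020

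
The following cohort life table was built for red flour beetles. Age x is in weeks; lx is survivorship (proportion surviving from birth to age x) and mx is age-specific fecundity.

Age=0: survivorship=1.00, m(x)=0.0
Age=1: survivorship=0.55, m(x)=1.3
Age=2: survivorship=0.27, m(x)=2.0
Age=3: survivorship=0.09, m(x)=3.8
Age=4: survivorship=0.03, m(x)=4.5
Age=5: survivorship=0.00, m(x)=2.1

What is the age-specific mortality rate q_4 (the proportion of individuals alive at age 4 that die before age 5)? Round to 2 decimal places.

1.00

q_4 = (l_4 − l_5) / l_4 = (0.03 − 0) / 0.03
     = 0.03 / 0.03 = 1 → 1.00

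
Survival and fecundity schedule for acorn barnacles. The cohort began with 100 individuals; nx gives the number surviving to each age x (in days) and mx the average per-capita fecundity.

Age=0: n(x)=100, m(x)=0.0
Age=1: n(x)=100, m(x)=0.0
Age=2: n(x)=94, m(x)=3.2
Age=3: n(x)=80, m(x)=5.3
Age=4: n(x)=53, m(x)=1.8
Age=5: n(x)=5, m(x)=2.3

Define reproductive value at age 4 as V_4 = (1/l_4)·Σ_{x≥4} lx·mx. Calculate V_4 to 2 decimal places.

lx = nx/n0 = nx/100: 1, 1, 0.94, 0.8, 0.53, 0.05
lx·mx for x ≥ 4: 0.954, 0.115 → sum = 1.069
V_4 = 1.069 / l_4 = 1.069 / 0.53 = 2.016981… → 2.02

2.02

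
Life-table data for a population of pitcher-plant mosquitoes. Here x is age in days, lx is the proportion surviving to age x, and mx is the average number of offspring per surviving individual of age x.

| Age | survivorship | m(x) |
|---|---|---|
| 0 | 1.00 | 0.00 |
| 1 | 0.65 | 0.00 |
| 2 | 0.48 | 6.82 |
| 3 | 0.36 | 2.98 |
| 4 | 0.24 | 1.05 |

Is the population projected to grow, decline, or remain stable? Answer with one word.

R0 = Σ lx·mx = 0 + 0 + 3.2736 + 1.0728 + 0.252 = 4.5984
R0 > 1, so the population is growing.

growing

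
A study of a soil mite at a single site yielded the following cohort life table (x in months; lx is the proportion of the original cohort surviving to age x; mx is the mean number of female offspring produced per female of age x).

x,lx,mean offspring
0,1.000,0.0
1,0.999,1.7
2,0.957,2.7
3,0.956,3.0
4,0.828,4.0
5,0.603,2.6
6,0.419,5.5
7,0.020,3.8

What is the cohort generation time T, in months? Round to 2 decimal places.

3.53

lx·mx: 0, 1.6983, 2.5839, 2.868, 3.312, 1.5678, 2.3045, 0.076 → R0 = 14.4105
x·lx·mx: 0, 1.6983, 5.1678, 8.604, 13.248, 7.839, 13.827, 0.532 → Σ = 50.9161
T = 50.9161 / 14.4105 = 3.533264… → 3.53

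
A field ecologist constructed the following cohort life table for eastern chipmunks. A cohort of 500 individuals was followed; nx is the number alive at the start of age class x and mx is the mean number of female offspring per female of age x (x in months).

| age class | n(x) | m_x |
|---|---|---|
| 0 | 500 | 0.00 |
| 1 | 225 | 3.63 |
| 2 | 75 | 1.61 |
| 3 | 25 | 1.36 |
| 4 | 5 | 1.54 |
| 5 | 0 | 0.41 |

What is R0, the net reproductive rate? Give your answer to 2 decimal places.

lx = nx/n0 = nx/500: 1, 0.45, 0.15, 0.05, 0.01, 0
lx·mx by age: 0, 1.6335, 0.2415, 0.068, 0.0154, 0
R0 = Σ lx·mx = 1.9584 → 1.96

1.96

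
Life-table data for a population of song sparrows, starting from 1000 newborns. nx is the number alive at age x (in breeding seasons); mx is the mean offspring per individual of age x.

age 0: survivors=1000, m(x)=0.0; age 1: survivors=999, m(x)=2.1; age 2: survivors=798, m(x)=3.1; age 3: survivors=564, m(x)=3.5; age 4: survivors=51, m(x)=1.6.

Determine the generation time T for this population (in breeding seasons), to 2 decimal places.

2.01

lx = nx/n0 = nx/1000: 1, 0.999, 0.798, 0.564, 0.051
lx·mx: 0, 2.0979, 2.4738, 1.974, 0.0816 → R0 = 6.6273
x·lx·mx: 0, 2.0979, 4.9476, 5.922, 0.3264 → Σ = 13.2939
T = 13.2939 / 6.6273 = 2.00593… → 2.01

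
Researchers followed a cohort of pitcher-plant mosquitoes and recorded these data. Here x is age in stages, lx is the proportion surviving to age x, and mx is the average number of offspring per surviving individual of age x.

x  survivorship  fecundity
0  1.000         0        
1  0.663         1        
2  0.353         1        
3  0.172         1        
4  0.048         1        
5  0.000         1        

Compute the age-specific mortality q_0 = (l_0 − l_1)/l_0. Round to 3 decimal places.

0.337

q_0 = (l_0 − l_1) / l_0 = (1 − 0.663) / 1
     = 0.337 / 1 = 0.337 → 0.337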